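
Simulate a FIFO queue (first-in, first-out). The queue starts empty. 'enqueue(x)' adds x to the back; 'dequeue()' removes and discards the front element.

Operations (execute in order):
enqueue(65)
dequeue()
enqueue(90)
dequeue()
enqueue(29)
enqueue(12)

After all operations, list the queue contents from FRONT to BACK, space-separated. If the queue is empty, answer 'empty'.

Answer: 29 12

Derivation:
enqueue(65): [65]
dequeue(): []
enqueue(90): [90]
dequeue(): []
enqueue(29): [29]
enqueue(12): [29, 12]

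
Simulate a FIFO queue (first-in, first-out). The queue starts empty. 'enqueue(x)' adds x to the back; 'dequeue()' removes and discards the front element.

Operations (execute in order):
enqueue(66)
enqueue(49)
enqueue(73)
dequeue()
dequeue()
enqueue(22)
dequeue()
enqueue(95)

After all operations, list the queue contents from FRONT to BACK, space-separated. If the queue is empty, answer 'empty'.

Answer: 22 95

Derivation:
enqueue(66): [66]
enqueue(49): [66, 49]
enqueue(73): [66, 49, 73]
dequeue(): [49, 73]
dequeue(): [73]
enqueue(22): [73, 22]
dequeue(): [22]
enqueue(95): [22, 95]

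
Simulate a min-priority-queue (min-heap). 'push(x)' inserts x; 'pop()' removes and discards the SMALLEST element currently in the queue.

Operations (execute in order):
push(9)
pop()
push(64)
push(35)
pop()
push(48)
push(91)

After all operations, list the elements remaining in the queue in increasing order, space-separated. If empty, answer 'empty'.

push(9): heap contents = [9]
pop() → 9: heap contents = []
push(64): heap contents = [64]
push(35): heap contents = [35, 64]
pop() → 35: heap contents = [64]
push(48): heap contents = [48, 64]
push(91): heap contents = [48, 64, 91]

Answer: 48 64 91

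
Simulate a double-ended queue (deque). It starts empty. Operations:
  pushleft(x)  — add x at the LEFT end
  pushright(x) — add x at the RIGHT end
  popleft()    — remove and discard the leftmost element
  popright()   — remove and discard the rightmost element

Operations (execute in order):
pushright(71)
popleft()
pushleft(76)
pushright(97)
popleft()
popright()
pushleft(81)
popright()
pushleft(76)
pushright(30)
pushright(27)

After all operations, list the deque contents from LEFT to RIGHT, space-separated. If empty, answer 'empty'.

pushright(71): [71]
popleft(): []
pushleft(76): [76]
pushright(97): [76, 97]
popleft(): [97]
popright(): []
pushleft(81): [81]
popright(): []
pushleft(76): [76]
pushright(30): [76, 30]
pushright(27): [76, 30, 27]

Answer: 76 30 27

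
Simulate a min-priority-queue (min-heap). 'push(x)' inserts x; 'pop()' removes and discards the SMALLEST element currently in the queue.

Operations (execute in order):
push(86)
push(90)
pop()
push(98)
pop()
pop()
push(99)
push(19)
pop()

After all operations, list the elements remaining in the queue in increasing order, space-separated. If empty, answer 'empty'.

push(86): heap contents = [86]
push(90): heap contents = [86, 90]
pop() → 86: heap contents = [90]
push(98): heap contents = [90, 98]
pop() → 90: heap contents = [98]
pop() → 98: heap contents = []
push(99): heap contents = [99]
push(19): heap contents = [19, 99]
pop() → 19: heap contents = [99]

Answer: 99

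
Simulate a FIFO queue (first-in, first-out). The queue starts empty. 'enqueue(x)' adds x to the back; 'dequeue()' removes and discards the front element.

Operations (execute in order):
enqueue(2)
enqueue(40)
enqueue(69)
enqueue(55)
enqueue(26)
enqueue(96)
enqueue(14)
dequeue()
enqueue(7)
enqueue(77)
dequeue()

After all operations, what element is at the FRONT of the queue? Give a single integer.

enqueue(2): queue = [2]
enqueue(40): queue = [2, 40]
enqueue(69): queue = [2, 40, 69]
enqueue(55): queue = [2, 40, 69, 55]
enqueue(26): queue = [2, 40, 69, 55, 26]
enqueue(96): queue = [2, 40, 69, 55, 26, 96]
enqueue(14): queue = [2, 40, 69, 55, 26, 96, 14]
dequeue(): queue = [40, 69, 55, 26, 96, 14]
enqueue(7): queue = [40, 69, 55, 26, 96, 14, 7]
enqueue(77): queue = [40, 69, 55, 26, 96, 14, 7, 77]
dequeue(): queue = [69, 55, 26, 96, 14, 7, 77]

Answer: 69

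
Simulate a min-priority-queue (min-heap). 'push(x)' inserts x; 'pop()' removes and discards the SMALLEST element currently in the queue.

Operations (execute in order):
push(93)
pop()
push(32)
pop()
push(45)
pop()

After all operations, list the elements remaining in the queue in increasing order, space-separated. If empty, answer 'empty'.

push(93): heap contents = [93]
pop() → 93: heap contents = []
push(32): heap contents = [32]
pop() → 32: heap contents = []
push(45): heap contents = [45]
pop() → 45: heap contents = []

Answer: empty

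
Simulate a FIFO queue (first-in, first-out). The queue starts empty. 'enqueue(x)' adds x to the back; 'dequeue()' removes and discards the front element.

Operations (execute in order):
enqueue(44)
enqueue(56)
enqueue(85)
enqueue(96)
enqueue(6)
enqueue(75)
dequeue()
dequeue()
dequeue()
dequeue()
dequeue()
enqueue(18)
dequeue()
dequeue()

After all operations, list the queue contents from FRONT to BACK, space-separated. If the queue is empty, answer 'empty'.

enqueue(44): [44]
enqueue(56): [44, 56]
enqueue(85): [44, 56, 85]
enqueue(96): [44, 56, 85, 96]
enqueue(6): [44, 56, 85, 96, 6]
enqueue(75): [44, 56, 85, 96, 6, 75]
dequeue(): [56, 85, 96, 6, 75]
dequeue(): [85, 96, 6, 75]
dequeue(): [96, 6, 75]
dequeue(): [6, 75]
dequeue(): [75]
enqueue(18): [75, 18]
dequeue(): [18]
dequeue(): []

Answer: empty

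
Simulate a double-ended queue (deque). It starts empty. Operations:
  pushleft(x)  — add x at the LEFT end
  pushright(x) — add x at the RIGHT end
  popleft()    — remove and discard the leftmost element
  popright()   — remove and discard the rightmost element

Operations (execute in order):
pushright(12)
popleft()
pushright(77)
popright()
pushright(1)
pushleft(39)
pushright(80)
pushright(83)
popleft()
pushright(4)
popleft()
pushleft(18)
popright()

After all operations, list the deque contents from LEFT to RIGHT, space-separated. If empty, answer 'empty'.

pushright(12): [12]
popleft(): []
pushright(77): [77]
popright(): []
pushright(1): [1]
pushleft(39): [39, 1]
pushright(80): [39, 1, 80]
pushright(83): [39, 1, 80, 83]
popleft(): [1, 80, 83]
pushright(4): [1, 80, 83, 4]
popleft(): [80, 83, 4]
pushleft(18): [18, 80, 83, 4]
popright(): [18, 80, 83]

Answer: 18 80 83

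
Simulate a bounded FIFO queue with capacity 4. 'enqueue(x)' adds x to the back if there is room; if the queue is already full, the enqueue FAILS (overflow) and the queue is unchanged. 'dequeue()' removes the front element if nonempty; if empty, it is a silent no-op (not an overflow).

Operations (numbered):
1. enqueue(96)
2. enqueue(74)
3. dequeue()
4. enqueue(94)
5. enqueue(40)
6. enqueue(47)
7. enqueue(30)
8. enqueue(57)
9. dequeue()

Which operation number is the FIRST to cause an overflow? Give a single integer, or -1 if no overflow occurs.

Answer: 7

Derivation:
1. enqueue(96): size=1
2. enqueue(74): size=2
3. dequeue(): size=1
4. enqueue(94): size=2
5. enqueue(40): size=3
6. enqueue(47): size=4
7. enqueue(30): size=4=cap → OVERFLOW (fail)
8. enqueue(57): size=4=cap → OVERFLOW (fail)
9. dequeue(): size=3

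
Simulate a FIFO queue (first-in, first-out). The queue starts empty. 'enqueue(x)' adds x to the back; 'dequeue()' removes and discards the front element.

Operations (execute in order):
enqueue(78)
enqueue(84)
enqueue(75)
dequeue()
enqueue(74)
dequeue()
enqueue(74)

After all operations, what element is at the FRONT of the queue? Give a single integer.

enqueue(78): queue = [78]
enqueue(84): queue = [78, 84]
enqueue(75): queue = [78, 84, 75]
dequeue(): queue = [84, 75]
enqueue(74): queue = [84, 75, 74]
dequeue(): queue = [75, 74]
enqueue(74): queue = [75, 74, 74]

Answer: 75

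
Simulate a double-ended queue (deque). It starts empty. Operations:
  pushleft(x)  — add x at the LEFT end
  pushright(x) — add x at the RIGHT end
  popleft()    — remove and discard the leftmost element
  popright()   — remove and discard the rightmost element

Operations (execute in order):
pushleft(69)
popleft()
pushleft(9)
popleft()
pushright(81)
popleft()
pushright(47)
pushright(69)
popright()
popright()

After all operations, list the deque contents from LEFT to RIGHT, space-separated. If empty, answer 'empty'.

pushleft(69): [69]
popleft(): []
pushleft(9): [9]
popleft(): []
pushright(81): [81]
popleft(): []
pushright(47): [47]
pushright(69): [47, 69]
popright(): [47]
popright(): []

Answer: empty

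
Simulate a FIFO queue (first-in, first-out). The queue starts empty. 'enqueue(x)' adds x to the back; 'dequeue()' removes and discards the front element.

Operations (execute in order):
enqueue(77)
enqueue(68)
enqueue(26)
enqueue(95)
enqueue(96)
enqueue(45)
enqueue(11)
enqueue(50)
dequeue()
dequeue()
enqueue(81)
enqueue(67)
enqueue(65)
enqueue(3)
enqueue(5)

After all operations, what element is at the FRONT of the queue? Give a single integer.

enqueue(77): queue = [77]
enqueue(68): queue = [77, 68]
enqueue(26): queue = [77, 68, 26]
enqueue(95): queue = [77, 68, 26, 95]
enqueue(96): queue = [77, 68, 26, 95, 96]
enqueue(45): queue = [77, 68, 26, 95, 96, 45]
enqueue(11): queue = [77, 68, 26, 95, 96, 45, 11]
enqueue(50): queue = [77, 68, 26, 95, 96, 45, 11, 50]
dequeue(): queue = [68, 26, 95, 96, 45, 11, 50]
dequeue(): queue = [26, 95, 96, 45, 11, 50]
enqueue(81): queue = [26, 95, 96, 45, 11, 50, 81]
enqueue(67): queue = [26, 95, 96, 45, 11, 50, 81, 67]
enqueue(65): queue = [26, 95, 96, 45, 11, 50, 81, 67, 65]
enqueue(3): queue = [26, 95, 96, 45, 11, 50, 81, 67, 65, 3]
enqueue(5): queue = [26, 95, 96, 45, 11, 50, 81, 67, 65, 3, 5]

Answer: 26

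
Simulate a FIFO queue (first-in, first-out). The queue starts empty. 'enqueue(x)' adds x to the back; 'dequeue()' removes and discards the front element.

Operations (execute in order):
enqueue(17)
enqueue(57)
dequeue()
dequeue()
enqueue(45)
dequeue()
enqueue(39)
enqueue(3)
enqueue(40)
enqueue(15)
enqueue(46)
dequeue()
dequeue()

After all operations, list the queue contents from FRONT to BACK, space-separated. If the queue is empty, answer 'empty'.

Answer: 40 15 46

Derivation:
enqueue(17): [17]
enqueue(57): [17, 57]
dequeue(): [57]
dequeue(): []
enqueue(45): [45]
dequeue(): []
enqueue(39): [39]
enqueue(3): [39, 3]
enqueue(40): [39, 3, 40]
enqueue(15): [39, 3, 40, 15]
enqueue(46): [39, 3, 40, 15, 46]
dequeue(): [3, 40, 15, 46]
dequeue(): [40, 15, 46]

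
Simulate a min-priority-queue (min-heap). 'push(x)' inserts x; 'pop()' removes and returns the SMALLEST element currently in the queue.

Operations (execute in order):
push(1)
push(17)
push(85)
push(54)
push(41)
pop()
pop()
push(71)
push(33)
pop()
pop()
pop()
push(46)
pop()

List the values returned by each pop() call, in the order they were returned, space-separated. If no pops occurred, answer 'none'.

push(1): heap contents = [1]
push(17): heap contents = [1, 17]
push(85): heap contents = [1, 17, 85]
push(54): heap contents = [1, 17, 54, 85]
push(41): heap contents = [1, 17, 41, 54, 85]
pop() → 1: heap contents = [17, 41, 54, 85]
pop() → 17: heap contents = [41, 54, 85]
push(71): heap contents = [41, 54, 71, 85]
push(33): heap contents = [33, 41, 54, 71, 85]
pop() → 33: heap contents = [41, 54, 71, 85]
pop() → 41: heap contents = [54, 71, 85]
pop() → 54: heap contents = [71, 85]
push(46): heap contents = [46, 71, 85]
pop() → 46: heap contents = [71, 85]

Answer: 1 17 33 41 54 46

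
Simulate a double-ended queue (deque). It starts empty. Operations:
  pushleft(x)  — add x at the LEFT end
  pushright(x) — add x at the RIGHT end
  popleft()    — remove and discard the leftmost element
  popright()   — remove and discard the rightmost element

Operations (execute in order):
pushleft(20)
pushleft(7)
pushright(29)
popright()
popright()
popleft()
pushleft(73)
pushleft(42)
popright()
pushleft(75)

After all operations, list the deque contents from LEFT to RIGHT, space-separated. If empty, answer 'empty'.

pushleft(20): [20]
pushleft(7): [7, 20]
pushright(29): [7, 20, 29]
popright(): [7, 20]
popright(): [7]
popleft(): []
pushleft(73): [73]
pushleft(42): [42, 73]
popright(): [42]
pushleft(75): [75, 42]

Answer: 75 42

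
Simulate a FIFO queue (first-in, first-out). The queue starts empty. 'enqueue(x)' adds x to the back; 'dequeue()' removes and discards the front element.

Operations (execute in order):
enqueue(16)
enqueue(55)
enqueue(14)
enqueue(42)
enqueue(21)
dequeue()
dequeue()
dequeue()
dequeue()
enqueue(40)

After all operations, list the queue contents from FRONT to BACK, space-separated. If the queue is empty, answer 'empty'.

Answer: 21 40

Derivation:
enqueue(16): [16]
enqueue(55): [16, 55]
enqueue(14): [16, 55, 14]
enqueue(42): [16, 55, 14, 42]
enqueue(21): [16, 55, 14, 42, 21]
dequeue(): [55, 14, 42, 21]
dequeue(): [14, 42, 21]
dequeue(): [42, 21]
dequeue(): [21]
enqueue(40): [21, 40]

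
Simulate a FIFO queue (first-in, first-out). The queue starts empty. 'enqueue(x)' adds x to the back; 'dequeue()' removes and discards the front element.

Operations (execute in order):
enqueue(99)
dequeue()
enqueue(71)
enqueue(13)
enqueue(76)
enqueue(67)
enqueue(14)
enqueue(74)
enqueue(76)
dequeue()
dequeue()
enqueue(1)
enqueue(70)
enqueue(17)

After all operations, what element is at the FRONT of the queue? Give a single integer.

enqueue(99): queue = [99]
dequeue(): queue = []
enqueue(71): queue = [71]
enqueue(13): queue = [71, 13]
enqueue(76): queue = [71, 13, 76]
enqueue(67): queue = [71, 13, 76, 67]
enqueue(14): queue = [71, 13, 76, 67, 14]
enqueue(74): queue = [71, 13, 76, 67, 14, 74]
enqueue(76): queue = [71, 13, 76, 67, 14, 74, 76]
dequeue(): queue = [13, 76, 67, 14, 74, 76]
dequeue(): queue = [76, 67, 14, 74, 76]
enqueue(1): queue = [76, 67, 14, 74, 76, 1]
enqueue(70): queue = [76, 67, 14, 74, 76, 1, 70]
enqueue(17): queue = [76, 67, 14, 74, 76, 1, 70, 17]

Answer: 76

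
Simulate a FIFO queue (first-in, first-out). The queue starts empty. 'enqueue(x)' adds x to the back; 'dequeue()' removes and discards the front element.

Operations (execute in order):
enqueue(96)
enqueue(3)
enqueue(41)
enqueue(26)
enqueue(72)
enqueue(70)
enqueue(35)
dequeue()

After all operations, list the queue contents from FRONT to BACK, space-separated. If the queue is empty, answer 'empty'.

Answer: 3 41 26 72 70 35

Derivation:
enqueue(96): [96]
enqueue(3): [96, 3]
enqueue(41): [96, 3, 41]
enqueue(26): [96, 3, 41, 26]
enqueue(72): [96, 3, 41, 26, 72]
enqueue(70): [96, 3, 41, 26, 72, 70]
enqueue(35): [96, 3, 41, 26, 72, 70, 35]
dequeue(): [3, 41, 26, 72, 70, 35]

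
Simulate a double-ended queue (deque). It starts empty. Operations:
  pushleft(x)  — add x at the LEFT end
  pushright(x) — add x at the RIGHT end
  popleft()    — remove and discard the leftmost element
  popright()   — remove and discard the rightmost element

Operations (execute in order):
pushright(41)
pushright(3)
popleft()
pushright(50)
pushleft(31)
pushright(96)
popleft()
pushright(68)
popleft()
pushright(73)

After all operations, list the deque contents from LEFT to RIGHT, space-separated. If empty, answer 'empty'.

pushright(41): [41]
pushright(3): [41, 3]
popleft(): [3]
pushright(50): [3, 50]
pushleft(31): [31, 3, 50]
pushright(96): [31, 3, 50, 96]
popleft(): [3, 50, 96]
pushright(68): [3, 50, 96, 68]
popleft(): [50, 96, 68]
pushright(73): [50, 96, 68, 73]

Answer: 50 96 68 73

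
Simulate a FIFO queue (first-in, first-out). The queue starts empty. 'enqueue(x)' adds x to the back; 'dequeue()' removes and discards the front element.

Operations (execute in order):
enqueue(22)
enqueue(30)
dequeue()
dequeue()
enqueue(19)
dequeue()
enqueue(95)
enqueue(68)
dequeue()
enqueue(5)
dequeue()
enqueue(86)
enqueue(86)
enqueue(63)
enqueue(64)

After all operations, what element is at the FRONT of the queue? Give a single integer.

enqueue(22): queue = [22]
enqueue(30): queue = [22, 30]
dequeue(): queue = [30]
dequeue(): queue = []
enqueue(19): queue = [19]
dequeue(): queue = []
enqueue(95): queue = [95]
enqueue(68): queue = [95, 68]
dequeue(): queue = [68]
enqueue(5): queue = [68, 5]
dequeue(): queue = [5]
enqueue(86): queue = [5, 86]
enqueue(86): queue = [5, 86, 86]
enqueue(63): queue = [5, 86, 86, 63]
enqueue(64): queue = [5, 86, 86, 63, 64]

Answer: 5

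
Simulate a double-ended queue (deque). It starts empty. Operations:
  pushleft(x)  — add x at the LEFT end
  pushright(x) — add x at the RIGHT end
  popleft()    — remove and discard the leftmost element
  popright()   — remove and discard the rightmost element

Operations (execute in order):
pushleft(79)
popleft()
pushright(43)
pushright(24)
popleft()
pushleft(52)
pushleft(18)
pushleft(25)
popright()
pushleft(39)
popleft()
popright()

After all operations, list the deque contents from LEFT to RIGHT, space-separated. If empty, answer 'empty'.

pushleft(79): [79]
popleft(): []
pushright(43): [43]
pushright(24): [43, 24]
popleft(): [24]
pushleft(52): [52, 24]
pushleft(18): [18, 52, 24]
pushleft(25): [25, 18, 52, 24]
popright(): [25, 18, 52]
pushleft(39): [39, 25, 18, 52]
popleft(): [25, 18, 52]
popright(): [25, 18]

Answer: 25 18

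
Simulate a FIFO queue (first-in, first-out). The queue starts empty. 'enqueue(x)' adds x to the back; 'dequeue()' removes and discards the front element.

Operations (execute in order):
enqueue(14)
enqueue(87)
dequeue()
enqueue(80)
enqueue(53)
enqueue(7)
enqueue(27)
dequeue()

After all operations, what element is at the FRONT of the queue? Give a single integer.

Answer: 80

Derivation:
enqueue(14): queue = [14]
enqueue(87): queue = [14, 87]
dequeue(): queue = [87]
enqueue(80): queue = [87, 80]
enqueue(53): queue = [87, 80, 53]
enqueue(7): queue = [87, 80, 53, 7]
enqueue(27): queue = [87, 80, 53, 7, 27]
dequeue(): queue = [80, 53, 7, 27]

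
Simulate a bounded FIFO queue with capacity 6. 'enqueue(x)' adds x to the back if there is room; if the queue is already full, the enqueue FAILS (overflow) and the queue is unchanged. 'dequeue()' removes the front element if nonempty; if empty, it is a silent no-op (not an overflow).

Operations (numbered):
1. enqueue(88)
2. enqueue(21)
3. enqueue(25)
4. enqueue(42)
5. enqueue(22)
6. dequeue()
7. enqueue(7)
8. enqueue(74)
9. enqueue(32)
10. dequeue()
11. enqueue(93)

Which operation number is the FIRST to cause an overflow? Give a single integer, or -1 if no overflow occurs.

1. enqueue(88): size=1
2. enqueue(21): size=2
3. enqueue(25): size=3
4. enqueue(42): size=4
5. enqueue(22): size=5
6. dequeue(): size=4
7. enqueue(7): size=5
8. enqueue(74): size=6
9. enqueue(32): size=6=cap → OVERFLOW (fail)
10. dequeue(): size=5
11. enqueue(93): size=6

Answer: 9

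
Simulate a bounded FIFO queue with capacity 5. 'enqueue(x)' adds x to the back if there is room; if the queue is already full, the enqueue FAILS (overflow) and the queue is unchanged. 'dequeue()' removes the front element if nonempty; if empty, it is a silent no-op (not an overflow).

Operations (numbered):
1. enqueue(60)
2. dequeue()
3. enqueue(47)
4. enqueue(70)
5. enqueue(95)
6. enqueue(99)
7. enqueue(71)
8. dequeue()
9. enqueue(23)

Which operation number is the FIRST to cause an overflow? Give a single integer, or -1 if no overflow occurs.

1. enqueue(60): size=1
2. dequeue(): size=0
3. enqueue(47): size=1
4. enqueue(70): size=2
5. enqueue(95): size=3
6. enqueue(99): size=4
7. enqueue(71): size=5
8. dequeue(): size=4
9. enqueue(23): size=5

Answer: -1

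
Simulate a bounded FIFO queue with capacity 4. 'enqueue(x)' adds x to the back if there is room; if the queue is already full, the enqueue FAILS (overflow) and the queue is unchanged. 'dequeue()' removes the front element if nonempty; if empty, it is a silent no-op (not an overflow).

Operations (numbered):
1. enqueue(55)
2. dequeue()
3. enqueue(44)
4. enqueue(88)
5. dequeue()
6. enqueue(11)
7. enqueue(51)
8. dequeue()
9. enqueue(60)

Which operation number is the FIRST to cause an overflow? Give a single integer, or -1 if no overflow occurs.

1. enqueue(55): size=1
2. dequeue(): size=0
3. enqueue(44): size=1
4. enqueue(88): size=2
5. dequeue(): size=1
6. enqueue(11): size=2
7. enqueue(51): size=3
8. dequeue(): size=2
9. enqueue(60): size=3

Answer: -1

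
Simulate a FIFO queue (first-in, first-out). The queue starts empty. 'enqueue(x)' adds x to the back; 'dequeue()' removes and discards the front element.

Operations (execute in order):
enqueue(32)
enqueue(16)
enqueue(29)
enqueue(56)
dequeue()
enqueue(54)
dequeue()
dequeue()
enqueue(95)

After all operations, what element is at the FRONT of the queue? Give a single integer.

enqueue(32): queue = [32]
enqueue(16): queue = [32, 16]
enqueue(29): queue = [32, 16, 29]
enqueue(56): queue = [32, 16, 29, 56]
dequeue(): queue = [16, 29, 56]
enqueue(54): queue = [16, 29, 56, 54]
dequeue(): queue = [29, 56, 54]
dequeue(): queue = [56, 54]
enqueue(95): queue = [56, 54, 95]

Answer: 56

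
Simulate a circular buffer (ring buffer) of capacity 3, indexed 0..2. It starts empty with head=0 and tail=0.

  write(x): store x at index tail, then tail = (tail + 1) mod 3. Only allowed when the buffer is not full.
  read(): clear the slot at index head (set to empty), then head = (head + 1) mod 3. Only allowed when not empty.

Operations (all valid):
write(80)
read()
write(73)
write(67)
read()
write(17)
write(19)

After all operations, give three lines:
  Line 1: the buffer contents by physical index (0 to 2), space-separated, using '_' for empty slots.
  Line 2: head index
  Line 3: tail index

Answer: 17 19 67
2
2

Derivation:
write(80): buf=[80 _ _], head=0, tail=1, size=1
read(): buf=[_ _ _], head=1, tail=1, size=0
write(73): buf=[_ 73 _], head=1, tail=2, size=1
write(67): buf=[_ 73 67], head=1, tail=0, size=2
read(): buf=[_ _ 67], head=2, tail=0, size=1
write(17): buf=[17 _ 67], head=2, tail=1, size=2
write(19): buf=[17 19 67], head=2, tail=2, size=3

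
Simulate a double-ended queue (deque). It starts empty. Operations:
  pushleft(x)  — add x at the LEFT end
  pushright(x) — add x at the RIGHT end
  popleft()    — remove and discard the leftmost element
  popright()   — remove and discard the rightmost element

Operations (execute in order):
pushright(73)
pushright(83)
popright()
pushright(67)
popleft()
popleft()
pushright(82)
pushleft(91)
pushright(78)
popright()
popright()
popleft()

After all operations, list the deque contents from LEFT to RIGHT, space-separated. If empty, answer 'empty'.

Answer: empty

Derivation:
pushright(73): [73]
pushright(83): [73, 83]
popright(): [73]
pushright(67): [73, 67]
popleft(): [67]
popleft(): []
pushright(82): [82]
pushleft(91): [91, 82]
pushright(78): [91, 82, 78]
popright(): [91, 82]
popright(): [91]
popleft(): []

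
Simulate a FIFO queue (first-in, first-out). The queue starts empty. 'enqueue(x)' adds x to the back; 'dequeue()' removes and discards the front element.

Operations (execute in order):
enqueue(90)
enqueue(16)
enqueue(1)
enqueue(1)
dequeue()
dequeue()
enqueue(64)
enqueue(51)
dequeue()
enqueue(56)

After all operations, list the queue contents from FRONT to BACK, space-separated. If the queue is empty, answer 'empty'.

enqueue(90): [90]
enqueue(16): [90, 16]
enqueue(1): [90, 16, 1]
enqueue(1): [90, 16, 1, 1]
dequeue(): [16, 1, 1]
dequeue(): [1, 1]
enqueue(64): [1, 1, 64]
enqueue(51): [1, 1, 64, 51]
dequeue(): [1, 64, 51]
enqueue(56): [1, 64, 51, 56]

Answer: 1 64 51 56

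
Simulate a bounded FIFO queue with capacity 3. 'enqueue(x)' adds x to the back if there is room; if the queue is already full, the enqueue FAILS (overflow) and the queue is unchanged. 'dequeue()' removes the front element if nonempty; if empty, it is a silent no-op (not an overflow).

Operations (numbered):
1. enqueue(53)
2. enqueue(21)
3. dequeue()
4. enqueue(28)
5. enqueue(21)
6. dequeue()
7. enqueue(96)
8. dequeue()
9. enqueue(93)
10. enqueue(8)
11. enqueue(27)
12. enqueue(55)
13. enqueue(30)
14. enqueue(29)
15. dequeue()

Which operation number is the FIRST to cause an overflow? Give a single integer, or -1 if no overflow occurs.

Answer: 10

Derivation:
1. enqueue(53): size=1
2. enqueue(21): size=2
3. dequeue(): size=1
4. enqueue(28): size=2
5. enqueue(21): size=3
6. dequeue(): size=2
7. enqueue(96): size=3
8. dequeue(): size=2
9. enqueue(93): size=3
10. enqueue(8): size=3=cap → OVERFLOW (fail)
11. enqueue(27): size=3=cap → OVERFLOW (fail)
12. enqueue(55): size=3=cap → OVERFLOW (fail)
13. enqueue(30): size=3=cap → OVERFLOW (fail)
14. enqueue(29): size=3=cap → OVERFLOW (fail)
15. dequeue(): size=2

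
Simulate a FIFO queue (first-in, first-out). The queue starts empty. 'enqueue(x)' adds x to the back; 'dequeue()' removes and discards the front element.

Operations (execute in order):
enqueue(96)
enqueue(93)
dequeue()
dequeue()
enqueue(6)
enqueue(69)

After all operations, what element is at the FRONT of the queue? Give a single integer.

Answer: 6

Derivation:
enqueue(96): queue = [96]
enqueue(93): queue = [96, 93]
dequeue(): queue = [93]
dequeue(): queue = []
enqueue(6): queue = [6]
enqueue(69): queue = [6, 69]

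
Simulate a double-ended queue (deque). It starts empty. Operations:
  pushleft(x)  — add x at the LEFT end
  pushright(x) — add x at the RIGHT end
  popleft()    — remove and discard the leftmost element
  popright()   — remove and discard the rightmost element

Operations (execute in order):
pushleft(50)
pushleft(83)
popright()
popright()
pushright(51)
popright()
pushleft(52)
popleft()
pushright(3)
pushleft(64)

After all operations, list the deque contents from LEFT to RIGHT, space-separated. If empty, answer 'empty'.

pushleft(50): [50]
pushleft(83): [83, 50]
popright(): [83]
popright(): []
pushright(51): [51]
popright(): []
pushleft(52): [52]
popleft(): []
pushright(3): [3]
pushleft(64): [64, 3]

Answer: 64 3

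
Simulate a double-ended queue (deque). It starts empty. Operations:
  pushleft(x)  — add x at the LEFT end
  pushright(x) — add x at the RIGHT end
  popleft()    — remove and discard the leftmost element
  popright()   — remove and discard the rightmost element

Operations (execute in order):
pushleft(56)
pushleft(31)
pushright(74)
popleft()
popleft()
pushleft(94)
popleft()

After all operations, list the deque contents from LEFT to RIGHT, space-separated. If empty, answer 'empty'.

Answer: 74

Derivation:
pushleft(56): [56]
pushleft(31): [31, 56]
pushright(74): [31, 56, 74]
popleft(): [56, 74]
popleft(): [74]
pushleft(94): [94, 74]
popleft(): [74]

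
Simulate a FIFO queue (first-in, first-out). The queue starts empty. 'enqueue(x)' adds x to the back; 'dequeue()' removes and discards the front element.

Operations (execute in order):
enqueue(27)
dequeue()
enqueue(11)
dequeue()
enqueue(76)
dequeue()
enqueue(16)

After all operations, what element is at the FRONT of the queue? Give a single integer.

Answer: 16

Derivation:
enqueue(27): queue = [27]
dequeue(): queue = []
enqueue(11): queue = [11]
dequeue(): queue = []
enqueue(76): queue = [76]
dequeue(): queue = []
enqueue(16): queue = [16]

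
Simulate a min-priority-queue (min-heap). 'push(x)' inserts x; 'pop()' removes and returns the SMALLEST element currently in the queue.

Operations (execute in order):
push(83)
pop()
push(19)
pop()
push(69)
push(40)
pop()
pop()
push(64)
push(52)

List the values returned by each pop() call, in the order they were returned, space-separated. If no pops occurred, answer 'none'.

push(83): heap contents = [83]
pop() → 83: heap contents = []
push(19): heap contents = [19]
pop() → 19: heap contents = []
push(69): heap contents = [69]
push(40): heap contents = [40, 69]
pop() → 40: heap contents = [69]
pop() → 69: heap contents = []
push(64): heap contents = [64]
push(52): heap contents = [52, 64]

Answer: 83 19 40 69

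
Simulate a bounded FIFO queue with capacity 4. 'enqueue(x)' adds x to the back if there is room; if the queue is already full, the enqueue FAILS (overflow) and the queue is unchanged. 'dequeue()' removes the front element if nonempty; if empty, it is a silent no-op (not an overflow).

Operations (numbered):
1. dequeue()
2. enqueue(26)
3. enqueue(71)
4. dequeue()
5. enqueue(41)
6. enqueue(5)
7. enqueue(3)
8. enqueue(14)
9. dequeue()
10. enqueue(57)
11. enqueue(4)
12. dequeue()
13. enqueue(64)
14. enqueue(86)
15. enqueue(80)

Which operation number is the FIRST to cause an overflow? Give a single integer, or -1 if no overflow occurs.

1. dequeue(): empty, no-op, size=0
2. enqueue(26): size=1
3. enqueue(71): size=2
4. dequeue(): size=1
5. enqueue(41): size=2
6. enqueue(5): size=3
7. enqueue(3): size=4
8. enqueue(14): size=4=cap → OVERFLOW (fail)
9. dequeue(): size=3
10. enqueue(57): size=4
11. enqueue(4): size=4=cap → OVERFLOW (fail)
12. dequeue(): size=3
13. enqueue(64): size=4
14. enqueue(86): size=4=cap → OVERFLOW (fail)
15. enqueue(80): size=4=cap → OVERFLOW (fail)

Answer: 8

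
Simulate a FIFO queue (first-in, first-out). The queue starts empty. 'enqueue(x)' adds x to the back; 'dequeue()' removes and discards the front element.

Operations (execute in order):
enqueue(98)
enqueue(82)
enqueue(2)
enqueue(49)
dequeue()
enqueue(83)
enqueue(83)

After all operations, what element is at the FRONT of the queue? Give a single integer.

Answer: 82

Derivation:
enqueue(98): queue = [98]
enqueue(82): queue = [98, 82]
enqueue(2): queue = [98, 82, 2]
enqueue(49): queue = [98, 82, 2, 49]
dequeue(): queue = [82, 2, 49]
enqueue(83): queue = [82, 2, 49, 83]
enqueue(83): queue = [82, 2, 49, 83, 83]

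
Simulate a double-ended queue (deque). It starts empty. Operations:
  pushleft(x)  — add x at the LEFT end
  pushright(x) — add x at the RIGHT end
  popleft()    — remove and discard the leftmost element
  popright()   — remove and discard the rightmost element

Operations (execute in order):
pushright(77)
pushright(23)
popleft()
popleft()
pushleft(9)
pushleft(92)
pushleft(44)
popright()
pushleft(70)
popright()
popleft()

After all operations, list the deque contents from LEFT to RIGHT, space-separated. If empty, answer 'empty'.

Answer: 44

Derivation:
pushright(77): [77]
pushright(23): [77, 23]
popleft(): [23]
popleft(): []
pushleft(9): [9]
pushleft(92): [92, 9]
pushleft(44): [44, 92, 9]
popright(): [44, 92]
pushleft(70): [70, 44, 92]
popright(): [70, 44]
popleft(): [44]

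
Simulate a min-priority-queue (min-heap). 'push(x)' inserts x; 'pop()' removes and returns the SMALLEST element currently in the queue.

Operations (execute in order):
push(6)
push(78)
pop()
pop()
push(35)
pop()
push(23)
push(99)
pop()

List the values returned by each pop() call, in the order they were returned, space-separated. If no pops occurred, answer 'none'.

push(6): heap contents = [6]
push(78): heap contents = [6, 78]
pop() → 6: heap contents = [78]
pop() → 78: heap contents = []
push(35): heap contents = [35]
pop() → 35: heap contents = []
push(23): heap contents = [23]
push(99): heap contents = [23, 99]
pop() → 23: heap contents = [99]

Answer: 6 78 35 23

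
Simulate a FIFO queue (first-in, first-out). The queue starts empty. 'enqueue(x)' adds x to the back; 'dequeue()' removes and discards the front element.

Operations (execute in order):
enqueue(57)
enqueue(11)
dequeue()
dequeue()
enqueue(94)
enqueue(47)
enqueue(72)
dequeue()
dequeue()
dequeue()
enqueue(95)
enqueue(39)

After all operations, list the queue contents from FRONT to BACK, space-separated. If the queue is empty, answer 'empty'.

Answer: 95 39

Derivation:
enqueue(57): [57]
enqueue(11): [57, 11]
dequeue(): [11]
dequeue(): []
enqueue(94): [94]
enqueue(47): [94, 47]
enqueue(72): [94, 47, 72]
dequeue(): [47, 72]
dequeue(): [72]
dequeue(): []
enqueue(95): [95]
enqueue(39): [95, 39]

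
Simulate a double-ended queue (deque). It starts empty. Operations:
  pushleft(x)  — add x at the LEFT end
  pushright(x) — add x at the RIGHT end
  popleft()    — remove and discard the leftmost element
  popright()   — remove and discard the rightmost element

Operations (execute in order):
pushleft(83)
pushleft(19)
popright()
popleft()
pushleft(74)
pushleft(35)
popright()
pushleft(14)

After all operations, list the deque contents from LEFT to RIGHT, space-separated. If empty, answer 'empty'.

Answer: 14 35

Derivation:
pushleft(83): [83]
pushleft(19): [19, 83]
popright(): [19]
popleft(): []
pushleft(74): [74]
pushleft(35): [35, 74]
popright(): [35]
pushleft(14): [14, 35]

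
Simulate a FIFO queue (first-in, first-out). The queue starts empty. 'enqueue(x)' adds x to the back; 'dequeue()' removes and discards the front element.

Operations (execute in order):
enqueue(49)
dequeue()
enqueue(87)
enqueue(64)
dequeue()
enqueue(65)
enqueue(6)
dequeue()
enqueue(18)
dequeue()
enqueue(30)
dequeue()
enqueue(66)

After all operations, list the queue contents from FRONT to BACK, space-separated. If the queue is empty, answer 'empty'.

Answer: 18 30 66

Derivation:
enqueue(49): [49]
dequeue(): []
enqueue(87): [87]
enqueue(64): [87, 64]
dequeue(): [64]
enqueue(65): [64, 65]
enqueue(6): [64, 65, 6]
dequeue(): [65, 6]
enqueue(18): [65, 6, 18]
dequeue(): [6, 18]
enqueue(30): [6, 18, 30]
dequeue(): [18, 30]
enqueue(66): [18, 30, 66]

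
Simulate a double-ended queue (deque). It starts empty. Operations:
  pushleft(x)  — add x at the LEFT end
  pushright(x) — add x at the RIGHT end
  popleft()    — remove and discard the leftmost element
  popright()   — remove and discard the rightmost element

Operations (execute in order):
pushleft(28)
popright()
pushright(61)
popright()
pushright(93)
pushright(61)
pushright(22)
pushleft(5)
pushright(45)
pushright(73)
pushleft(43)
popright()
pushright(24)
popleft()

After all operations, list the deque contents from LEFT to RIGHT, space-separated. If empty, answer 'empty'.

Answer: 5 93 61 22 45 24

Derivation:
pushleft(28): [28]
popright(): []
pushright(61): [61]
popright(): []
pushright(93): [93]
pushright(61): [93, 61]
pushright(22): [93, 61, 22]
pushleft(5): [5, 93, 61, 22]
pushright(45): [5, 93, 61, 22, 45]
pushright(73): [5, 93, 61, 22, 45, 73]
pushleft(43): [43, 5, 93, 61, 22, 45, 73]
popright(): [43, 5, 93, 61, 22, 45]
pushright(24): [43, 5, 93, 61, 22, 45, 24]
popleft(): [5, 93, 61, 22, 45, 24]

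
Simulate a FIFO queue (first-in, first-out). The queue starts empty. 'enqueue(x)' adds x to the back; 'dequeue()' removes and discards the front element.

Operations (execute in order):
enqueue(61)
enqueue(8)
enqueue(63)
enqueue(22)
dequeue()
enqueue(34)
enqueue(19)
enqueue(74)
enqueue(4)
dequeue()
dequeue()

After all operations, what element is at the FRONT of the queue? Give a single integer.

Answer: 22

Derivation:
enqueue(61): queue = [61]
enqueue(8): queue = [61, 8]
enqueue(63): queue = [61, 8, 63]
enqueue(22): queue = [61, 8, 63, 22]
dequeue(): queue = [8, 63, 22]
enqueue(34): queue = [8, 63, 22, 34]
enqueue(19): queue = [8, 63, 22, 34, 19]
enqueue(74): queue = [8, 63, 22, 34, 19, 74]
enqueue(4): queue = [8, 63, 22, 34, 19, 74, 4]
dequeue(): queue = [63, 22, 34, 19, 74, 4]
dequeue(): queue = [22, 34, 19, 74, 4]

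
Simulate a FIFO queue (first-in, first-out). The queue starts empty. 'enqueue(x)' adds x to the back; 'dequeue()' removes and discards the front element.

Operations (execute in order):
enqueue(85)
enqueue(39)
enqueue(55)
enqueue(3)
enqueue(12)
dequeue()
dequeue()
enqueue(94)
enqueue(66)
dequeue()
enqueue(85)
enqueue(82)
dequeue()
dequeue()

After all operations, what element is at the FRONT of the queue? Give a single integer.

enqueue(85): queue = [85]
enqueue(39): queue = [85, 39]
enqueue(55): queue = [85, 39, 55]
enqueue(3): queue = [85, 39, 55, 3]
enqueue(12): queue = [85, 39, 55, 3, 12]
dequeue(): queue = [39, 55, 3, 12]
dequeue(): queue = [55, 3, 12]
enqueue(94): queue = [55, 3, 12, 94]
enqueue(66): queue = [55, 3, 12, 94, 66]
dequeue(): queue = [3, 12, 94, 66]
enqueue(85): queue = [3, 12, 94, 66, 85]
enqueue(82): queue = [3, 12, 94, 66, 85, 82]
dequeue(): queue = [12, 94, 66, 85, 82]
dequeue(): queue = [94, 66, 85, 82]

Answer: 94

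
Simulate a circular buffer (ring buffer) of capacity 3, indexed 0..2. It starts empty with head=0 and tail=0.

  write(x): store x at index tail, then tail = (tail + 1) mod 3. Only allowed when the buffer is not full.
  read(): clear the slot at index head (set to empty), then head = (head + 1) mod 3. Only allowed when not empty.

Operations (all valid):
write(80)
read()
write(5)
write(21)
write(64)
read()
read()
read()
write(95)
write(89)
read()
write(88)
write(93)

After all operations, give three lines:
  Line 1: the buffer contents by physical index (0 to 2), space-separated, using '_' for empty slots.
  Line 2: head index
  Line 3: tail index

write(80): buf=[80 _ _], head=0, tail=1, size=1
read(): buf=[_ _ _], head=1, tail=1, size=0
write(5): buf=[_ 5 _], head=1, tail=2, size=1
write(21): buf=[_ 5 21], head=1, tail=0, size=2
write(64): buf=[64 5 21], head=1, tail=1, size=3
read(): buf=[64 _ 21], head=2, tail=1, size=2
read(): buf=[64 _ _], head=0, tail=1, size=1
read(): buf=[_ _ _], head=1, tail=1, size=0
write(95): buf=[_ 95 _], head=1, tail=2, size=1
write(89): buf=[_ 95 89], head=1, tail=0, size=2
read(): buf=[_ _ 89], head=2, tail=0, size=1
write(88): buf=[88 _ 89], head=2, tail=1, size=2
write(93): buf=[88 93 89], head=2, tail=2, size=3

Answer: 88 93 89
2
2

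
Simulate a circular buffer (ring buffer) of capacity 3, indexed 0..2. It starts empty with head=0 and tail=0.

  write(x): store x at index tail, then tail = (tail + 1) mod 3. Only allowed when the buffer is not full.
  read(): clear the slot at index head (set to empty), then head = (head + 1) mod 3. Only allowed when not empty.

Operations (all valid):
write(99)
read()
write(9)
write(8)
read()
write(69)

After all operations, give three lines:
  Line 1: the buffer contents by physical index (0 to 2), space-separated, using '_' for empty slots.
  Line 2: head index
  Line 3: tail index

Answer: 69 _ 8
2
1

Derivation:
write(99): buf=[99 _ _], head=0, tail=1, size=1
read(): buf=[_ _ _], head=1, tail=1, size=0
write(9): buf=[_ 9 _], head=1, tail=2, size=1
write(8): buf=[_ 9 8], head=1, tail=0, size=2
read(): buf=[_ _ 8], head=2, tail=0, size=1
write(69): buf=[69 _ 8], head=2, tail=1, size=2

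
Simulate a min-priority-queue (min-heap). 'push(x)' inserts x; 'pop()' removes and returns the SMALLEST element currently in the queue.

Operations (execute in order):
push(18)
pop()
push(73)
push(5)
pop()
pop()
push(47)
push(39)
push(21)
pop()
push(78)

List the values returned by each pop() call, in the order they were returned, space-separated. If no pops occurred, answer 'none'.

push(18): heap contents = [18]
pop() → 18: heap contents = []
push(73): heap contents = [73]
push(5): heap contents = [5, 73]
pop() → 5: heap contents = [73]
pop() → 73: heap contents = []
push(47): heap contents = [47]
push(39): heap contents = [39, 47]
push(21): heap contents = [21, 39, 47]
pop() → 21: heap contents = [39, 47]
push(78): heap contents = [39, 47, 78]

Answer: 18 5 73 21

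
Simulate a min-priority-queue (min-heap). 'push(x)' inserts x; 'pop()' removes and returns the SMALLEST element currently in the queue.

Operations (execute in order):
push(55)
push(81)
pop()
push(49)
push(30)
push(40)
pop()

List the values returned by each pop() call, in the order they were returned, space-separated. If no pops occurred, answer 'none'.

push(55): heap contents = [55]
push(81): heap contents = [55, 81]
pop() → 55: heap contents = [81]
push(49): heap contents = [49, 81]
push(30): heap contents = [30, 49, 81]
push(40): heap contents = [30, 40, 49, 81]
pop() → 30: heap contents = [40, 49, 81]

Answer: 55 30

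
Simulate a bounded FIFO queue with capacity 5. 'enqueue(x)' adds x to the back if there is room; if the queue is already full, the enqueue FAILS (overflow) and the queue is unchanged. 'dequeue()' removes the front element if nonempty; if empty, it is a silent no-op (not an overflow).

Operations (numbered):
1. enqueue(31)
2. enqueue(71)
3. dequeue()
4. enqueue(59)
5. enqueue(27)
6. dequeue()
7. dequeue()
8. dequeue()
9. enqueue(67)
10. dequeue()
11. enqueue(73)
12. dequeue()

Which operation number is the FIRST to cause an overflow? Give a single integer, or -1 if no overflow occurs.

1. enqueue(31): size=1
2. enqueue(71): size=2
3. dequeue(): size=1
4. enqueue(59): size=2
5. enqueue(27): size=3
6. dequeue(): size=2
7. dequeue(): size=1
8. dequeue(): size=0
9. enqueue(67): size=1
10. dequeue(): size=0
11. enqueue(73): size=1
12. dequeue(): size=0

Answer: -1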